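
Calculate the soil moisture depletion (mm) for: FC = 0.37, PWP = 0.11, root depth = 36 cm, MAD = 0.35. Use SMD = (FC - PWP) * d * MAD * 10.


SMD = (FC - PWP) * d * MAD * 10
SMD = (0.37 - 0.11) * 36 * 0.35 * 10
SMD = 0.2600 * 36 * 0.35 * 10

32.7600 mm


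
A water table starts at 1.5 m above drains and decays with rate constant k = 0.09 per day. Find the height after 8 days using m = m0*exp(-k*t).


m = m0 * exp(-k*t)
m = 1.5 * exp(-0.09 * 8)
m = 1.5 * exp(-0.7200)

0.7301 m


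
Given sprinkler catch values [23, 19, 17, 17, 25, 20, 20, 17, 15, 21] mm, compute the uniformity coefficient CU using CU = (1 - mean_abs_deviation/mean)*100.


mean = 19.400000 mm
MAD = 2.400000 mm
CU = (1 - 2.400000/19.400000)*100

87.6289 %


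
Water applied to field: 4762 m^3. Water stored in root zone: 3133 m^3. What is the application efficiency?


Ea = V_root / V_field * 100 = 3133 / 4762 * 100 = 65.7917%

65.7917 %


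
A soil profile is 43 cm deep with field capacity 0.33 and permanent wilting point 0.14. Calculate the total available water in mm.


AWC = (FC - PWP) * d * 10
AWC = (0.33 - 0.14) * 43 * 10
AWC = 0.1900 * 43 * 10

81.7000 mm


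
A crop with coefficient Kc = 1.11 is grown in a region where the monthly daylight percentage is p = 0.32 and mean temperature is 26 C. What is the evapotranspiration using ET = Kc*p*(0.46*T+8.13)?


ET = Kc * p * (0.46*T + 8.13)
ET = 1.11 * 0.32 * (0.46*26 + 8.13)
ET = 1.11 * 0.32 * 20.0900

7.1360 mm/day


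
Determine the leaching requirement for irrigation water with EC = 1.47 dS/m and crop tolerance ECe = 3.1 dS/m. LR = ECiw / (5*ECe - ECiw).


LR = ECiw / (5*ECe - ECiw)
LR = 1.47 / (5*3.1 - 1.47)
LR = 1.47 / 14.0300

0.1048


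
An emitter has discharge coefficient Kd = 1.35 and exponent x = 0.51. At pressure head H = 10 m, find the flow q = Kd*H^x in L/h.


q = Kd * H^x = 1.35 * 10^0.51 = 1.35 * 3.235937

4.3685 L/h


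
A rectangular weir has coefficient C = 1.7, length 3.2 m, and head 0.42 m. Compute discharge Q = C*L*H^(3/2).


Q = C * L * H^(3/2) = 1.7 * 3.2 * 0.42^1.5 = 1.7 * 3.2 * 0.272191

1.4807 m^3/s


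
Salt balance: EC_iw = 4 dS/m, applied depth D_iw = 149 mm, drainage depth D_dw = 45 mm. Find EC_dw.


EC_dw = EC_iw * D_iw / D_dw
EC_dw = 4 * 149 / 45
EC_dw = 596 / 45

13.2444 dS/m


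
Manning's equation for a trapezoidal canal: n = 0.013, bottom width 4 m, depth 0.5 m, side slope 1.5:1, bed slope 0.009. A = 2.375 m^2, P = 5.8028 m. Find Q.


R = A/P = 2.375/5.8028 = 0.409285
Q = (1/0.013) * 2.375 * 0.409285^(2/3) * 0.009^0.5

9.5542 m^3/s


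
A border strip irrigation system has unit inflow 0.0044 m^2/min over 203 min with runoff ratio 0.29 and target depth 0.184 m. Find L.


L = q*t/((1+r)*Z)
L = 0.0044*203/((1+0.29)*0.184)
L = 0.8932/0.23736

3.7631 m


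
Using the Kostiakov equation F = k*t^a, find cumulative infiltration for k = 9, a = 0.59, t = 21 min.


F = k * t^a = 9 * 21^0.59
F = 9 * 6.027114

54.2440 mm


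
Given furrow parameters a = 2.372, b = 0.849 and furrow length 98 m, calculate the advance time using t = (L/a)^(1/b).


t = (L/a)^(1/b)
t = (98/2.372)^(1/0.849)
t = 41.315346^(1/0.849)

80.0842 min


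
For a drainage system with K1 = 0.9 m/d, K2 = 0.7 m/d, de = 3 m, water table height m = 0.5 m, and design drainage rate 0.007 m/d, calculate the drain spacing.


S^2 = 8*K2*de*m/q + 4*K1*m^2/q
S^2 = 8*0.7*3*0.5/0.007 + 4*0.9*0.5^2/0.007
S = sqrt(1328.5714)

36.4496 m


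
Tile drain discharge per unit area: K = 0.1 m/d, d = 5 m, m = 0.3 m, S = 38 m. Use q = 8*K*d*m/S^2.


q = 8*K*d*m/S^2
q = 8*0.1*5*0.3/38^2
q = 1.2000 / 1444

8.3102e-04 m/d


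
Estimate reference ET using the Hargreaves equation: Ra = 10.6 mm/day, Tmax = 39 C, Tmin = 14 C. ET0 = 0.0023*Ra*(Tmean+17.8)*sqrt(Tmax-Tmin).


Tmean = (Tmax + Tmin)/2 = (39 + 14)/2 = 26.5
ET0 = 0.0023 * 10.6 * (26.5 + 17.8) * sqrt(39 - 14)
ET0 = 0.0023 * 10.6 * 44.3 * 5.000000

5.4002 mm/day


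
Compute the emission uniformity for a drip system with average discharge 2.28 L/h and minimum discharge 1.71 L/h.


EU = (q_min/q_avg)*100 = (1.71/2.28)*100 = 75.0000%

75.0000 %


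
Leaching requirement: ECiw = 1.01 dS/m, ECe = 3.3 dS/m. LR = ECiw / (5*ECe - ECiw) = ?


LR = ECiw / (5*ECe - ECiw)
LR = 1.01 / (5*3.3 - 1.01)
LR = 1.01 / 15.4900

0.0652


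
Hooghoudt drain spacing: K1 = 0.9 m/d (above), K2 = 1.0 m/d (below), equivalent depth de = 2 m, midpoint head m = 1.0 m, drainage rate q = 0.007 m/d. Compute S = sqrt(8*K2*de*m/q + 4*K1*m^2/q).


S^2 = 8*K2*de*m/q + 4*K1*m^2/q
S^2 = 8*1.0*2*1.0/0.007 + 4*0.9*1.0^2/0.007
S = sqrt(2800.0000)

52.9150 m


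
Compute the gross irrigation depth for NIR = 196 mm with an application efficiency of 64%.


Ea = 64% = 0.64
GID = NIR / Ea = 196 / 0.64 = 306.2500 mm

306.2500 mm


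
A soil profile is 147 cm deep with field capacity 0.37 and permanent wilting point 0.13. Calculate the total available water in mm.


AWC = (FC - PWP) * d * 10
AWC = (0.37 - 0.13) * 147 * 10
AWC = 0.2400 * 147 * 10

352.8000 mm


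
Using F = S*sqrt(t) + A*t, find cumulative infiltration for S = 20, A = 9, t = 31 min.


F = S*sqrt(t) + A*t
F = 20*sqrt(31) + 9*31
F = 20*5.567764 + 279

390.3553 mm


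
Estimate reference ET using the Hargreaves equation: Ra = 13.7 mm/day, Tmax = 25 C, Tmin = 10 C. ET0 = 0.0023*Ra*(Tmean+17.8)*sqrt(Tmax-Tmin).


Tmean = (Tmax + Tmin)/2 = (25 + 10)/2 = 17.5
ET0 = 0.0023 * 13.7 * (17.5 + 17.8) * sqrt(25 - 10)
ET0 = 0.0023 * 13.7 * 35.3 * 3.872983

4.3079 mm/day


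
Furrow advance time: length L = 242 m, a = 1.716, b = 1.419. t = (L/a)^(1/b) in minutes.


t = (L/a)^(1/b)
t = (242/1.716)^(1/1.419)
t = 141.025641^(1/1.419)

32.7082 min


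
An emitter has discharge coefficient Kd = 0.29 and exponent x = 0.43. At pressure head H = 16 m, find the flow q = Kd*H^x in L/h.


q = Kd * H^x = 0.29 * 16^0.43 = 0.29 * 3.294364

0.9554 L/h


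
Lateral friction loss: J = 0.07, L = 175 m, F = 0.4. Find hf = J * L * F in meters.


hf = J * L * F = 0.07 * 175 * 0.4 = 4.9000 m

4.9000 m


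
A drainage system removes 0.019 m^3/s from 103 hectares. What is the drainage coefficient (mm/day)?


DC = Q * 86400 / (A * 10000) * 1000
DC = 0.019 * 86400 / (103 * 10000) * 1000
DC = 1641600.0000 / 1030000

1.5938 mm/day


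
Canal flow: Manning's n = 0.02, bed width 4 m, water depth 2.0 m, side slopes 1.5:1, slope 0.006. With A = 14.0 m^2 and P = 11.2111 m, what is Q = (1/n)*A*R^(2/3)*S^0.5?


R = A/P = 14.0/11.2111 = 1.248762
Q = (1/0.02) * 14.0 * 1.248762^(2/3) * 0.006^0.5

62.8772 m^3/s


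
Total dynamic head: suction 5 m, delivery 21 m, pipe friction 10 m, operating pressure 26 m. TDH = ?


TDH = Hs + Hd + hf + Hp = 5 + 21 + 10 + 26 = 62

62 m


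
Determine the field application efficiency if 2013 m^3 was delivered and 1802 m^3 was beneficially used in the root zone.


Ea = V_root / V_field * 100 = 1802 / 2013 * 100 = 89.5181%

89.5181 %


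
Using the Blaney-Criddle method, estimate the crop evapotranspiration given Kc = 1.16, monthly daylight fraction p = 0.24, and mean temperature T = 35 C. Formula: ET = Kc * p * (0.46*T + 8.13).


ET = Kc * p * (0.46*T + 8.13)
ET = 1.16 * 0.24 * (0.46*35 + 8.13)
ET = 1.16 * 0.24 * 24.2300

6.7456 mm/day


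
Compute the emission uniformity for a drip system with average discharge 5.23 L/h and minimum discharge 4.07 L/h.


EU = (q_min/q_avg)*100 = (4.07/5.23)*100 = 77.8203%

77.8203 %


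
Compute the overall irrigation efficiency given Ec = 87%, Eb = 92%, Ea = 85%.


Ec = 0.87, Eb = 0.92, Ea = 0.85
E = 0.87 * 0.92 * 0.85 * 100 = 68.0340%

68.0340 %


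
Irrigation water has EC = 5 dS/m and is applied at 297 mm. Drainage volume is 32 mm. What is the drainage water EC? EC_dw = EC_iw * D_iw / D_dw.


EC_dw = EC_iw * D_iw / D_dw
EC_dw = 5 * 297 / 32
EC_dw = 1485 / 32

46.4062 dS/m


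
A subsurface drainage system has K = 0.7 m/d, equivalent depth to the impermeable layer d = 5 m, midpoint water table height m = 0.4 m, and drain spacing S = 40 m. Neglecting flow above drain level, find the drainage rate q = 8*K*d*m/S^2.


q = 8*K*d*m/S^2
q = 8*0.7*5*0.4/40^2
q = 11.2000 / 1600

0.0070 m/d


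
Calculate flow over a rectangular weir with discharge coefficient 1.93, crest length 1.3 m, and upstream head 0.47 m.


Q = C * L * H^(3/2) = 1.93 * 1.3 * 0.47^1.5 = 1.93 * 1.3 * 0.322216

0.8084 m^3/s


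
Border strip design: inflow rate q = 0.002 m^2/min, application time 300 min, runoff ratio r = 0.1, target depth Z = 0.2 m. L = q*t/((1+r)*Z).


L = q*t/((1+r)*Z)
L = 0.002*300/((1+0.1)*0.2)
L = 0.6/0.22

2.7273 m


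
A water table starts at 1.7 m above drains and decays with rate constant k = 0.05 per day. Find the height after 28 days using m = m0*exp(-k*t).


m = m0 * exp(-k*t)
m = 1.7 * exp(-0.05 * 28)
m = 1.7 * exp(-1.4000)

0.4192 m


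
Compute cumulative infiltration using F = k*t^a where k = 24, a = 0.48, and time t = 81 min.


F = k * t^a = 24 * 81^0.48
F = 24 * 8.242763

197.8263 mm


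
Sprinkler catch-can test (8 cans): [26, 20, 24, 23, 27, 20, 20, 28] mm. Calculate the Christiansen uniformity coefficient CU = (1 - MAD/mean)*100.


mean = 23.500000 mm
MAD = 2.750000 mm
CU = (1 - 2.750000/23.500000)*100

88.2979 %


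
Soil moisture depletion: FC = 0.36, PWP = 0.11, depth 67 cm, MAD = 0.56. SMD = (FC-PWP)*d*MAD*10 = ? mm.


SMD = (FC - PWP) * d * MAD * 10
SMD = (0.36 - 0.11) * 67 * 0.56 * 10
SMD = 0.2500 * 67 * 0.56 * 10

93.8000 mm


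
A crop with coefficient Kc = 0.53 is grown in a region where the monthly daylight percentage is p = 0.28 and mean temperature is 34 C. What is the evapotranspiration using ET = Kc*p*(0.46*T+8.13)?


ET = Kc * p * (0.46*T + 8.13)
ET = 0.53 * 0.28 * (0.46*34 + 8.13)
ET = 0.53 * 0.28 * 23.7700

3.5275 mm/day


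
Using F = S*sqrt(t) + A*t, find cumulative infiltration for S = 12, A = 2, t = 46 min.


F = S*sqrt(t) + A*t
F = 12*sqrt(46) + 2*46
F = 12*6.782330 + 92

173.3880 mm


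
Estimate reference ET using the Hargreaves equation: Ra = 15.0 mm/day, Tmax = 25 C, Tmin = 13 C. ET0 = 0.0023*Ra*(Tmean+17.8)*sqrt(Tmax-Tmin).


Tmean = (Tmax + Tmin)/2 = (25 + 13)/2 = 19.0
ET0 = 0.0023 * 15.0 * (19.0 + 17.8) * sqrt(25 - 13)
ET0 = 0.0023 * 15.0 * 36.8 * 3.464102

4.3980 mm/day


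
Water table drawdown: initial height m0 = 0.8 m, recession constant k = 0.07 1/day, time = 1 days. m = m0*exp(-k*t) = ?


m = m0 * exp(-k*t)
m = 0.8 * exp(-0.07 * 1)
m = 0.8 * exp(-0.0700)

0.7459 m


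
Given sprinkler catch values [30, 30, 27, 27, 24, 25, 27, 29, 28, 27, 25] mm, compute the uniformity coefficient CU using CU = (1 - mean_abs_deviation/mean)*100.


mean = 27.181818 mm
MAD = 1.504132 mm
CU = (1 - 1.504132/27.181818)*100

94.4664 %


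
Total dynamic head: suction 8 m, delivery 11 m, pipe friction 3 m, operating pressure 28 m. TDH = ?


TDH = Hs + Hd + hf + Hp = 8 + 11 + 3 + 28 = 50

50 m


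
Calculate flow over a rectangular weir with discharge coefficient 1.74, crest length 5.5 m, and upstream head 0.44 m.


Q = C * L * H^(3/2) = 1.74 * 5.5 * 0.44^1.5 = 1.74 * 5.5 * 0.291863

2.7931 m^3/s


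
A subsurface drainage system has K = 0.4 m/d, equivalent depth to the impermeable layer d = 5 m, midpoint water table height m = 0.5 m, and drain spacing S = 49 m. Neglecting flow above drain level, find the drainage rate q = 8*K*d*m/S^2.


q = 8*K*d*m/S^2
q = 8*0.4*5*0.5/49^2
q = 8.0000 / 2401

0.0033 m/d


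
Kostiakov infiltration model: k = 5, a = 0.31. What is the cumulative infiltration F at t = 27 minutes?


F = k * t^a = 5 * 27^0.31
F = 5 * 2.777939

13.8897 mm


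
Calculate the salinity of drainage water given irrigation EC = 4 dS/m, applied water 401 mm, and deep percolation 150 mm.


EC_dw = EC_iw * D_iw / D_dw
EC_dw = 4 * 401 / 150
EC_dw = 1604 / 150

10.6933 dS/m


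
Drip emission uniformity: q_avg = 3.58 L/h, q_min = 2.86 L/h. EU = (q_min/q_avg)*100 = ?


EU = (q_min/q_avg)*100 = (2.86/3.58)*100 = 79.8883%

79.8883 %


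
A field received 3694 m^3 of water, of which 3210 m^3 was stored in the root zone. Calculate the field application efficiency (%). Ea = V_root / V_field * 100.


Ea = V_root / V_field * 100 = 3210 / 3694 * 100 = 86.8977%

86.8977 %


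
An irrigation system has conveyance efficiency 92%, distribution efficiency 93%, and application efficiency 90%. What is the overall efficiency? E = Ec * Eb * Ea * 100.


Ec = 0.92, Eb = 0.93, Ea = 0.9
E = 0.92 * 0.93 * 0.9 * 100 = 77.0040%

77.0040 %


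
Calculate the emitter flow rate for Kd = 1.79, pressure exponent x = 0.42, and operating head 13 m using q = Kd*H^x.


q = Kd * H^x = 1.79 * 13^0.42 = 1.79 * 2.936677

5.2567 L/h


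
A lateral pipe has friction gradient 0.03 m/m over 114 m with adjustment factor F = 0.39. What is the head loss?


hf = J * L * F = 0.03 * 114 * 0.39 = 1.3338 m

1.3338 m


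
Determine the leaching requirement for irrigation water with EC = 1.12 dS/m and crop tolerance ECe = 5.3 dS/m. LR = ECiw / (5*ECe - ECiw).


LR = ECiw / (5*ECe - ECiw)
LR = 1.12 / (5*5.3 - 1.12)
LR = 1.12 / 25.3800

0.0441


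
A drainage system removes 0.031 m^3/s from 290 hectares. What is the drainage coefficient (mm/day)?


DC = Q * 86400 / (A * 10000) * 1000
DC = 0.031 * 86400 / (290 * 10000) * 1000
DC = 2678400.0000 / 2900000

0.9236 mm/day


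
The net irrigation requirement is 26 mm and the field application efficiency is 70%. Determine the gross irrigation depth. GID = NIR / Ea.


Ea = 70% = 0.7
GID = NIR / Ea = 26 / 0.7 = 37.1429 mm

37.1429 mm


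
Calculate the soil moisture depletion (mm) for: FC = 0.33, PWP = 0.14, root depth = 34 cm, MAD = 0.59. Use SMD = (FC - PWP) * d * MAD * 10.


SMD = (FC - PWP) * d * MAD * 10
SMD = (0.33 - 0.14) * 34 * 0.59 * 10
SMD = 0.1900 * 34 * 0.59 * 10

38.1140 mm


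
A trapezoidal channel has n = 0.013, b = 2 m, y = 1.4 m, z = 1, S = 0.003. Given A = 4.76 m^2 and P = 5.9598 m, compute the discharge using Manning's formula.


R = A/P = 4.76/5.9598 = 0.798685
Q = (1/0.013) * 4.76 * 0.798685^(2/3) * 0.003^0.5

17.2640 m^3/s


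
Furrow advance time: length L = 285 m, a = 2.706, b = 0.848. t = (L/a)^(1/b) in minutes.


t = (L/a)^(1/b)
t = (285/2.706)^(1/0.848)
t = 105.321508^(1/0.848)

242.6854 min


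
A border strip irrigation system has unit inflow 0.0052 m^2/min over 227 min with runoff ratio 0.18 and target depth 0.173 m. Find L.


L = q*t/((1+r)*Z)
L = 0.0052*227/((1+0.18)*0.173)
L = 1.1804/0.20414

5.7823 m


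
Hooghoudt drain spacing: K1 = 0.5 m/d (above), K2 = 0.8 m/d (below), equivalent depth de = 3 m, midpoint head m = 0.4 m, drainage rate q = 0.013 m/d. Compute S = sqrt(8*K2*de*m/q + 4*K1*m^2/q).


S^2 = 8*K2*de*m/q + 4*K1*m^2/q
S^2 = 8*0.8*3*0.4/0.013 + 4*0.5*0.4^2/0.013
S = sqrt(615.3846)

24.8069 m


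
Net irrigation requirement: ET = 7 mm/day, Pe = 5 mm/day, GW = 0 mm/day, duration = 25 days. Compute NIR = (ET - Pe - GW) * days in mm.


Daily deficit = ET - Pe - GW = 7 - 5 - 0 = 2 mm/day
NIR = 2 * 25 = 50 mm

50.0000 mm


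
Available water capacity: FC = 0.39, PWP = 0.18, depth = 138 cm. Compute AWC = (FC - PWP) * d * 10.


AWC = (FC - PWP) * d * 10
AWC = (0.39 - 0.18) * 138 * 10
AWC = 0.2100 * 138 * 10

289.8000 mm


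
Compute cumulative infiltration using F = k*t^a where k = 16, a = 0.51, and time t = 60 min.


F = k * t^a = 16 * 60^0.51
F = 16 * 8.069695

129.1151 mm


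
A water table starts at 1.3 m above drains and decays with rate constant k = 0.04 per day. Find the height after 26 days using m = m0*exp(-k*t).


m = m0 * exp(-k*t)
m = 1.3 * exp(-0.04 * 26)
m = 1.3 * exp(-1.0400)

0.4595 m


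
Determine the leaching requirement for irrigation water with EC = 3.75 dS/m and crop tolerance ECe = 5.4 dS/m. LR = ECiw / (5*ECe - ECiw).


LR = ECiw / (5*ECe - ECiw)
LR = 3.75 / (5*5.4 - 3.75)
LR = 3.75 / 23.2500

0.1613


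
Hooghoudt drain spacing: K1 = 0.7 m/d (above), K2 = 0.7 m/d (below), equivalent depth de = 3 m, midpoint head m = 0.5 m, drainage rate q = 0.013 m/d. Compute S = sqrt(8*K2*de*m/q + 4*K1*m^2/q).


S^2 = 8*K2*de*m/q + 4*K1*m^2/q
S^2 = 8*0.7*3*0.5/0.013 + 4*0.7*0.5^2/0.013
S = sqrt(700.0000)

26.4575 m


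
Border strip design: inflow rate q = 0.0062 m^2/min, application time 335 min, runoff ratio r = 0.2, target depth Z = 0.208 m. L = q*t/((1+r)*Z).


L = q*t/((1+r)*Z)
L = 0.0062*335/((1+0.2)*0.208)
L = 2.077/0.2496

8.3213 m


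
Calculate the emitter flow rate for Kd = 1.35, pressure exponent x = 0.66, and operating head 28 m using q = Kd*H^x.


q = Kd * H^x = 1.35 * 28^0.66 = 1.35 * 9.018292

12.1747 L/h


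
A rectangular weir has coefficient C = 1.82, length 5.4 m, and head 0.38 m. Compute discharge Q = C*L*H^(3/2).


Q = C * L * H^(3/2) = 1.82 * 5.4 * 0.38^1.5 = 1.82 * 5.4 * 0.234248

2.3022 m^3/s


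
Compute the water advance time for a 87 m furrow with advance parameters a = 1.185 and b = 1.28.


t = (L/a)^(1/b)
t = (87/1.185)^(1/1.28)
t = 73.417722^(1/1.28)

28.6851 min


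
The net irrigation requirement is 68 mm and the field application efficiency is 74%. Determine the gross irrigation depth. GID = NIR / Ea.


Ea = 74% = 0.74
GID = NIR / Ea = 68 / 0.74 = 91.8919 mm

91.8919 mm


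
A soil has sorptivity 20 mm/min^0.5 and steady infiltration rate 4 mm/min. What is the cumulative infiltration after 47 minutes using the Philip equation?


F = S*sqrt(t) + A*t
F = 20*sqrt(47) + 4*47
F = 20*6.855655 + 188

325.1131 mm


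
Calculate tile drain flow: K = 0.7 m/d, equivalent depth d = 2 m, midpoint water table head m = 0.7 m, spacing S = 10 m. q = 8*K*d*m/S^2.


q = 8*K*d*m/S^2
q = 8*0.7*2*0.7/10^2
q = 7.8400 / 100

0.0784 m/d


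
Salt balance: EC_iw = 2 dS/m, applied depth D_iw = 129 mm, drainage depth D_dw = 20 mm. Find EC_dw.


EC_dw = EC_iw * D_iw / D_dw
EC_dw = 2 * 129 / 20
EC_dw = 258 / 20

12.9000 dS/m


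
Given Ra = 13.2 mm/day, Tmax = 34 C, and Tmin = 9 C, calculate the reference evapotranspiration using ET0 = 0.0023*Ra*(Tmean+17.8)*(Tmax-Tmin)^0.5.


Tmean = (Tmax + Tmin)/2 = (34 + 9)/2 = 21.5
ET0 = 0.0023 * 13.2 * (21.5 + 17.8) * sqrt(34 - 9)
ET0 = 0.0023 * 13.2 * 39.3 * 5.000000

5.9657 mm/day


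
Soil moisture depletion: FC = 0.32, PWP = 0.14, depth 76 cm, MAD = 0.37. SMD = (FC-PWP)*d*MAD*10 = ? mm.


SMD = (FC - PWP) * d * MAD * 10
SMD = (0.32 - 0.14) * 76 * 0.37 * 10
SMD = 0.1800 * 76 * 0.37 * 10

50.6160 mm


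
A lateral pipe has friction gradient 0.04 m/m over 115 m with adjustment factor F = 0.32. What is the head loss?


hf = J * L * F = 0.04 * 115 * 0.32 = 1.4720 m

1.4720 m


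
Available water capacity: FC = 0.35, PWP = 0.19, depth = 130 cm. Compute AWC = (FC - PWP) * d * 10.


AWC = (FC - PWP) * d * 10
AWC = (0.35 - 0.19) * 130 * 10
AWC = 0.1600 * 130 * 10

208.0000 mm


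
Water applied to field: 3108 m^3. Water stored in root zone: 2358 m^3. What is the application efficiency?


Ea = V_root / V_field * 100 = 2358 / 3108 * 100 = 75.8687%

75.8687 %


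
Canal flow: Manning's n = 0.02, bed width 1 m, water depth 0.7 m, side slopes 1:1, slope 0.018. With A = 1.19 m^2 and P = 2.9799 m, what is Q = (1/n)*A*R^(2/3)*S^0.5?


R = A/P = 1.19/2.9799 = 0.399342
Q = (1/0.02) * 1.19 * 0.399342^(2/3) * 0.018^0.5

4.3290 m^3/s


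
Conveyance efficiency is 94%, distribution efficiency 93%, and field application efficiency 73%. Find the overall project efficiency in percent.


Ec = 0.94, Eb = 0.93, Ea = 0.73
E = 0.94 * 0.93 * 0.73 * 100 = 63.8166%

63.8166 %


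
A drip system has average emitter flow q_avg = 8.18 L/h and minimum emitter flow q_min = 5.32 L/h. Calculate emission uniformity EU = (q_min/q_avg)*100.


EU = (q_min/q_avg)*100 = (5.32/8.18)*100 = 65.0367%

65.0367 %


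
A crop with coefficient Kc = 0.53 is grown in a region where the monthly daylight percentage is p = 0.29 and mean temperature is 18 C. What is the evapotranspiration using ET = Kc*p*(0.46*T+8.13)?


ET = Kc * p * (0.46*T + 8.13)
ET = 0.53 * 0.29 * (0.46*18 + 8.13)
ET = 0.53 * 0.29 * 16.4100

2.5222 mm/day


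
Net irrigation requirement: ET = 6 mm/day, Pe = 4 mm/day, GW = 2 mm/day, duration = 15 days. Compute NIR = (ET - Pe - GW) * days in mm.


Daily deficit = ET - Pe - GW = 6 - 4 - 2 = 0 mm/day
NIR = 0 * 15 = 0 mm

0 mm


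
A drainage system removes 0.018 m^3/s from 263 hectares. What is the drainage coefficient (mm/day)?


DC = Q * 86400 / (A * 10000) * 1000
DC = 0.018 * 86400 / (263 * 10000) * 1000
DC = 1555200.0000 / 2630000

0.5913 mm/day


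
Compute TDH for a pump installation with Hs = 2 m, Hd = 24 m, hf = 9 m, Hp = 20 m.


TDH = Hs + Hd + hf + Hp = 2 + 24 + 9 + 20 = 55

55 m


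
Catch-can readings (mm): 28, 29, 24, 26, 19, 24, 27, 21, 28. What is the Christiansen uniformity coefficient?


mean = 25.111111 mm
MAD = 2.765432 mm
CU = (1 - 2.765432/25.111111)*100

88.9872 %


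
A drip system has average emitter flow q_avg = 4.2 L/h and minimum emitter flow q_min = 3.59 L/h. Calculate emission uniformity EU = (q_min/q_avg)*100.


EU = (q_min/q_avg)*100 = (3.59/4.2)*100 = 85.4762%

85.4762 %


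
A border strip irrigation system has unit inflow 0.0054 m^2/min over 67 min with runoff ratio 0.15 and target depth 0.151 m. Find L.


L = q*t/((1+r)*Z)
L = 0.0054*67/((1+0.15)*0.151)
L = 0.3618/0.17365

2.0835 m


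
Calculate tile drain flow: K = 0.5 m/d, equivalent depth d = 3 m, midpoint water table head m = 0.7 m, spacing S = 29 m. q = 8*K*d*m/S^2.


q = 8*K*d*m/S^2
q = 8*0.5*3*0.7/29^2
q = 8.4000 / 841

0.0100 m/d


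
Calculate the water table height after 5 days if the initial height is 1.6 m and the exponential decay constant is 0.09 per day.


m = m0 * exp(-k*t)
m = 1.6 * exp(-0.09 * 5)
m = 1.6 * exp(-0.4500)

1.0202 m


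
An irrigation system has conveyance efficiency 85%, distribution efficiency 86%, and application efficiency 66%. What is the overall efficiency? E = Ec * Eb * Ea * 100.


Ec = 0.85, Eb = 0.86, Ea = 0.66
E = 0.85 * 0.86 * 0.66 * 100 = 48.2460%

48.2460 %


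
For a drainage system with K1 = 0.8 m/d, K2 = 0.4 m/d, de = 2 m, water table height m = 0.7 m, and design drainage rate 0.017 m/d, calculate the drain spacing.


S^2 = 8*K2*de*m/q + 4*K1*m^2/q
S^2 = 8*0.4*2*0.7/0.017 + 4*0.8*0.7^2/0.017
S = sqrt(355.7647)

18.8617 m


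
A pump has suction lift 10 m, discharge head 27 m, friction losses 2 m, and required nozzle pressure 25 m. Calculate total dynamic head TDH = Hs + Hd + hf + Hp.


TDH = Hs + Hd + hf + Hp = 10 + 27 + 2 + 25 = 64

64 m


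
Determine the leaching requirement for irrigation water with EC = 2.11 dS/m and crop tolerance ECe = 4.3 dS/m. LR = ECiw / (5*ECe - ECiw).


LR = ECiw / (5*ECe - ECiw)
LR = 2.11 / (5*4.3 - 2.11)
LR = 2.11 / 19.3900

0.1088


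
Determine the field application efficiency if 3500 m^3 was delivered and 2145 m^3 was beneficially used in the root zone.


Ea = V_root / V_field * 100 = 2145 / 3500 * 100 = 61.2857%

61.2857 %


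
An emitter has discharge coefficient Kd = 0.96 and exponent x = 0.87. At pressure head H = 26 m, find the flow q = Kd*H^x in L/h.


q = Kd * H^x = 0.96 * 26^0.87 = 0.96 * 17.022636

16.3417 L/h


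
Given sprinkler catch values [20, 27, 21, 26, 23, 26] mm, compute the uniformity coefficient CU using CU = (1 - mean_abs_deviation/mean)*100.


mean = 23.833333 mm
MAD = 2.500000 mm
CU = (1 - 2.500000/23.833333)*100

89.5105 %


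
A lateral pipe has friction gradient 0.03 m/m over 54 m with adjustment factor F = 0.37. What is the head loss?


hf = J * L * F = 0.03 * 54 * 0.37 = 0.5994 m

0.5994 m


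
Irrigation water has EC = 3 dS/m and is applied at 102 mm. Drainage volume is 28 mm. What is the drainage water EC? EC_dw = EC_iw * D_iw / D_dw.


EC_dw = EC_iw * D_iw / D_dw
EC_dw = 3 * 102 / 28
EC_dw = 306 / 28

10.9286 dS/m


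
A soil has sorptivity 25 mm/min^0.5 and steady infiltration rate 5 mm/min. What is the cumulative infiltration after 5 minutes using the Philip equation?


F = S*sqrt(t) + A*t
F = 25*sqrt(5) + 5*5
F = 25*2.236068 + 25

80.9017 mm


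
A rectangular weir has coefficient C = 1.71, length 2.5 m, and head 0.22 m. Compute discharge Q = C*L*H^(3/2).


Q = C * L * H^(3/2) = 1.71 * 2.5 * 0.22^1.5 = 1.71 * 2.5 * 0.103189

0.4411 m^3/s


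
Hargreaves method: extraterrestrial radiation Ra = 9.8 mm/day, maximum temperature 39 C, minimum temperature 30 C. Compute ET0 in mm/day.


Tmean = (Tmax + Tmin)/2 = (39 + 30)/2 = 34.5
ET0 = 0.0023 * 9.8 * (34.5 + 17.8) * sqrt(39 - 30)
ET0 = 0.0023 * 9.8 * 52.3 * 3.000000

3.5365 mm/day


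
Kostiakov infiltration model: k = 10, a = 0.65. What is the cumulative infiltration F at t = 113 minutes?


F = k * t^a = 10 * 113^0.65
F = 10 * 21.602350

216.0235 mm


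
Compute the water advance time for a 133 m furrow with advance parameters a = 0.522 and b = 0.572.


t = (L/a)^(1/b)
t = (133/0.522)^(1/0.572)
t = 254.789272^(1/0.572)

16092.0132 min


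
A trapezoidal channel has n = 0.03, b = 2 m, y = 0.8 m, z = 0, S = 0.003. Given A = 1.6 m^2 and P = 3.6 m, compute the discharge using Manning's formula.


R = A/P = 1.6/3.6 = 0.444444
Q = (1/0.03) * 1.6 * 0.444444^(2/3) * 0.003^0.5

1.7013 m^3/s


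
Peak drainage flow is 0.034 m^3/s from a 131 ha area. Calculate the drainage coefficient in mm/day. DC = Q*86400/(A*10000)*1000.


DC = Q * 86400 / (A * 10000) * 1000
DC = 0.034 * 86400 / (131 * 10000) * 1000
DC = 2937600.0000 / 1310000

2.2424 mm/day


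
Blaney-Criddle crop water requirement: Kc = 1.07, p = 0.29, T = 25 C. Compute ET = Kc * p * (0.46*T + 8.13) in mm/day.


ET = Kc * p * (0.46*T + 8.13)
ET = 1.07 * 0.29 * (0.46*25 + 8.13)
ET = 1.07 * 0.29 * 19.6300

6.0912 mm/day


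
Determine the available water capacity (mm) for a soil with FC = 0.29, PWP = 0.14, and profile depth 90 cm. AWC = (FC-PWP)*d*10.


AWC = (FC - PWP) * d * 10
AWC = (0.29 - 0.14) * 90 * 10
AWC = 0.1500 * 90 * 10

135.0000 mm


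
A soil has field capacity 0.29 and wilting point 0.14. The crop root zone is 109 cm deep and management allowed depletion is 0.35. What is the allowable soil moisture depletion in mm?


SMD = (FC - PWP) * d * MAD * 10
SMD = (0.29 - 0.14) * 109 * 0.35 * 10
SMD = 0.1500 * 109 * 0.35 * 10

57.2250 mm


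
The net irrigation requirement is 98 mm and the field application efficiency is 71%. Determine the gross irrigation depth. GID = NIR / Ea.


Ea = 71% = 0.71
GID = NIR / Ea = 98 / 0.71 = 138.0282 mm

138.0282 mm


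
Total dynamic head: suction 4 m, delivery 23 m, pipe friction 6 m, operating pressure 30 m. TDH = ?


TDH = Hs + Hd + hf + Hp = 4 + 23 + 6 + 30 = 63

63 m


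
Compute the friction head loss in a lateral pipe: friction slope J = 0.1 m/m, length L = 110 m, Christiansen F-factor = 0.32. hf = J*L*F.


hf = J * L * F = 0.1 * 110 * 0.32 = 3.5200 m

3.5200 m


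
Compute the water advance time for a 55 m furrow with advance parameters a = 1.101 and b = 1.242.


t = (L/a)^(1/b)
t = (55/1.101)^(1/1.242)
t = 49.954587^(1/1.242)

23.3138 min


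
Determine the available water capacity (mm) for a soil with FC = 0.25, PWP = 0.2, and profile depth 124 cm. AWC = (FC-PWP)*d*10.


AWC = (FC - PWP) * d * 10
AWC = (0.25 - 0.2) * 124 * 10
AWC = 0.0500 * 124 * 10

62.0000 mm


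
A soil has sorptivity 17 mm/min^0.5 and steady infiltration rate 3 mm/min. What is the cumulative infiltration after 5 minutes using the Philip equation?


F = S*sqrt(t) + A*t
F = 17*sqrt(5) + 3*5
F = 17*2.236068 + 15

53.0132 mm


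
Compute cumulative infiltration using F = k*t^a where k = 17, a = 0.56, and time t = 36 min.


F = k * t^a = 17 * 36^0.56
F = 17 * 7.439254

126.4673 mm


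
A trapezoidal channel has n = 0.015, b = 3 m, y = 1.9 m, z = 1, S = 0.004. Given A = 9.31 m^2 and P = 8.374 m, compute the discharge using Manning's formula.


R = A/P = 9.31/8.374 = 1.111775
Q = (1/0.015) * 9.31 * 1.111775^(2/3) * 0.004^0.5

42.1276 m^3/s


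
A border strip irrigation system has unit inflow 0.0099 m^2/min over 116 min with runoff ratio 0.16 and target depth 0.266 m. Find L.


L = q*t/((1+r)*Z)
L = 0.0099*116/((1+0.16)*0.266)
L = 1.1484/0.30856

3.7218 m


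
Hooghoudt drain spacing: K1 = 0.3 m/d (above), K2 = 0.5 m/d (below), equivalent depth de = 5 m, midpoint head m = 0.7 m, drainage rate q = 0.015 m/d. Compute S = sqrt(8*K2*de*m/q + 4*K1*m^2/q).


S^2 = 8*K2*de*m/q + 4*K1*m^2/q
S^2 = 8*0.5*5*0.7/0.015 + 4*0.3*0.7^2/0.015
S = sqrt(972.5333)

31.1855 m


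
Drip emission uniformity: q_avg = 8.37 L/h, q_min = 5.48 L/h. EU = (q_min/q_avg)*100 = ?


EU = (q_min/q_avg)*100 = (5.48/8.37)*100 = 65.4719%

65.4719 %


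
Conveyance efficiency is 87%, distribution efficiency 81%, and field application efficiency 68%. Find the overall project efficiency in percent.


Ec = 0.87, Eb = 0.81, Ea = 0.68
E = 0.87 * 0.81 * 0.68 * 100 = 47.9196%

47.9196 %


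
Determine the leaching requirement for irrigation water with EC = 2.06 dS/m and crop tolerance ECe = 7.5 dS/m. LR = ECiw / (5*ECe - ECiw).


LR = ECiw / (5*ECe - ECiw)
LR = 2.06 / (5*7.5 - 2.06)
LR = 2.06 / 35.4400

0.0581


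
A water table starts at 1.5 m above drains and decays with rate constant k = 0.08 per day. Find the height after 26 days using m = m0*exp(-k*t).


m = m0 * exp(-k*t)
m = 1.5 * exp(-0.08 * 26)
m = 1.5 * exp(-2.0800)

0.1874 m


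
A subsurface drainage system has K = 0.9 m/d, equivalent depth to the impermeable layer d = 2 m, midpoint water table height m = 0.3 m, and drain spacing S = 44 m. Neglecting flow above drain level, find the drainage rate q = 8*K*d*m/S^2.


q = 8*K*d*m/S^2
q = 8*0.9*2*0.3/44^2
q = 4.3200 / 1936

0.0022 m/d


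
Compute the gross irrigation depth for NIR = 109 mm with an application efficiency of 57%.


Ea = 57% = 0.57
GID = NIR / Ea = 109 / 0.57 = 191.2281 mm

191.2281 mm


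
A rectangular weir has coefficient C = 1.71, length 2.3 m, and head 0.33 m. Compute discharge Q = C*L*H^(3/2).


Q = C * L * H^(3/2) = 1.71 * 2.3 * 0.33^1.5 = 1.71 * 2.3 * 0.189571

0.7456 m^3/s


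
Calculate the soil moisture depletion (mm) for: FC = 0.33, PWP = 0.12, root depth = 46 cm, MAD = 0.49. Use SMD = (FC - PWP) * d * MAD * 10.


SMD = (FC - PWP) * d * MAD * 10
SMD = (0.33 - 0.12) * 46 * 0.49 * 10
SMD = 0.2100 * 46 * 0.49 * 10

47.3340 mm


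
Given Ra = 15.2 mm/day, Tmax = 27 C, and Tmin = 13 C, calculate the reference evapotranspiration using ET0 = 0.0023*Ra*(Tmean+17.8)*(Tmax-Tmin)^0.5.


Tmean = (Tmax + Tmin)/2 = (27 + 13)/2 = 20.0
ET0 = 0.0023 * 15.2 * (20.0 + 17.8) * sqrt(27 - 13)
ET0 = 0.0023 * 15.2 * 37.8 * 3.741657

4.9446 mm/day


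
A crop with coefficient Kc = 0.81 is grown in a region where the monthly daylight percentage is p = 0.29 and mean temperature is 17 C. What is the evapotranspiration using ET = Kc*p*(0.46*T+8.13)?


ET = Kc * p * (0.46*T + 8.13)
ET = 0.81 * 0.29 * (0.46*17 + 8.13)
ET = 0.81 * 0.29 * 15.9500

3.7467 mm/day


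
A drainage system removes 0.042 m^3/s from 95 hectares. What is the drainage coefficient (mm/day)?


DC = Q * 86400 / (A * 10000) * 1000
DC = 0.042 * 86400 / (95 * 10000) * 1000
DC = 3628800.0000 / 950000

3.8198 mm/day


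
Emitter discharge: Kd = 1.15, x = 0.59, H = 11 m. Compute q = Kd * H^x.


q = Kd * H^x = 1.15 * 11^0.59 = 1.15 * 4.115491

4.7328 L/h


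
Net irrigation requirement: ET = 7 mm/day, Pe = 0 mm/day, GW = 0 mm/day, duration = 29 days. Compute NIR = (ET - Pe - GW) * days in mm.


Daily deficit = ET - Pe - GW = 7 - 0 - 0 = 7 mm/day
NIR = 7 * 29 = 203 mm

203.0000 mm


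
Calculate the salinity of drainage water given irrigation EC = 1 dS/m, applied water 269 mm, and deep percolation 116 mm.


EC_dw = EC_iw * D_iw / D_dw
EC_dw = 1 * 269 / 116
EC_dw = 269 / 116

2.3190 dS/m


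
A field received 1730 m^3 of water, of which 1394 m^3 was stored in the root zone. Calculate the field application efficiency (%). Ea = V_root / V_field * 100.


Ea = V_root / V_field * 100 = 1394 / 1730 * 100 = 80.5780%

80.5780 %


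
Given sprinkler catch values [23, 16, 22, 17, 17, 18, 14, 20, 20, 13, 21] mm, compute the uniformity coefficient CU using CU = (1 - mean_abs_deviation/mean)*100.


mean = 18.272727 mm
MAD = 2.661157 mm
CU = (1 - 2.661157/18.272727)*100

85.4365 %


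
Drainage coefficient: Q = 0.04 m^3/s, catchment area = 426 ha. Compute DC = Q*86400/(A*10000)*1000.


DC = Q * 86400 / (A * 10000) * 1000
DC = 0.04 * 86400 / (426 * 10000) * 1000
DC = 3456000.0000 / 4260000

0.8113 mm/day


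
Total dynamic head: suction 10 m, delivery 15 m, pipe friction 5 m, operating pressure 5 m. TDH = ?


TDH = Hs + Hd + hf + Hp = 10 + 15 + 5 + 5 = 35

35 m


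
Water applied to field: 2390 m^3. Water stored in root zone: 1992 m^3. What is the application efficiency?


Ea = V_root / V_field * 100 = 1992 / 2390 * 100 = 83.3473%

83.3473 %


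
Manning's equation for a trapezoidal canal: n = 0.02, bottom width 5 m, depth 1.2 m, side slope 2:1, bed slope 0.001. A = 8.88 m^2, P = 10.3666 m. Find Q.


R = A/P = 8.88/10.3666 = 0.856597
Q = (1/0.02) * 8.88 * 0.856597^(2/3) * 0.001^0.5

12.6639 m^3/s


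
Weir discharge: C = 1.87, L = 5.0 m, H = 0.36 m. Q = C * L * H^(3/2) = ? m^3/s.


Q = C * L * H^(3/2) = 1.87 * 5.0 * 0.36^1.5 = 1.87 * 5.0 * 0.216000

2.0196 m^3/s


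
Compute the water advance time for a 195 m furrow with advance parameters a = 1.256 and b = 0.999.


t = (L/a)^(1/b)
t = (195/1.256)^(1/0.999)
t = 155.254777^(1/0.999)

156.0408 min


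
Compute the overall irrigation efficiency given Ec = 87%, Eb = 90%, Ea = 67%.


Ec = 0.87, Eb = 0.9, Ea = 0.67
E = 0.87 * 0.9 * 0.67 * 100 = 52.4610%

52.4610 %


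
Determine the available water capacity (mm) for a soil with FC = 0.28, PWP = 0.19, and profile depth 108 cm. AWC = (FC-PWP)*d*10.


AWC = (FC - PWP) * d * 10
AWC = (0.28 - 0.19) * 108 * 10
AWC = 0.0900 * 108 * 10

97.2000 mm


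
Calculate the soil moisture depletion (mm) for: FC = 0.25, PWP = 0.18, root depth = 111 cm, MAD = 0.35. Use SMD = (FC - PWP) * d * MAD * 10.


SMD = (FC - PWP) * d * MAD * 10
SMD = (0.25 - 0.18) * 111 * 0.35 * 10
SMD = 0.0700 * 111 * 0.35 * 10

27.1950 mm


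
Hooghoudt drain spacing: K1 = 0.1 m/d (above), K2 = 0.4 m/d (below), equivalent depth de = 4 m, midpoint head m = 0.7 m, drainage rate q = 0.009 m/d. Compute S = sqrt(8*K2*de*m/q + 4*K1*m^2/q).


S^2 = 8*K2*de*m/q + 4*K1*m^2/q
S^2 = 8*0.4*4*0.7/0.009 + 4*0.1*0.7^2/0.009
S = sqrt(1017.3333)

31.8957 m


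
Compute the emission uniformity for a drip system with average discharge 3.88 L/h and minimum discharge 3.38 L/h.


EU = (q_min/q_avg)*100 = (3.38/3.88)*100 = 87.1134%

87.1134 %


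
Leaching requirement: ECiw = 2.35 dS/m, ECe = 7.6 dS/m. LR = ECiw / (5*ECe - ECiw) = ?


LR = ECiw / (5*ECe - ECiw)
LR = 2.35 / (5*7.6 - 2.35)
LR = 2.35 / 35.6500

0.0659


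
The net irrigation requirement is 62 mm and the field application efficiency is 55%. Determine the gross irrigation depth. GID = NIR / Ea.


Ea = 55% = 0.55
GID = NIR / Ea = 62 / 0.55 = 112.7273 mm

112.7273 mm


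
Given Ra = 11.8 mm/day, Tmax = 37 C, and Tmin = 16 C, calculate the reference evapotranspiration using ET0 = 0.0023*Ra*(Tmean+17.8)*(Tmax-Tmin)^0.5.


Tmean = (Tmax + Tmin)/2 = (37 + 16)/2 = 26.5
ET0 = 0.0023 * 11.8 * (26.5 + 17.8) * sqrt(37 - 16)
ET0 = 0.0023 * 11.8 * 44.3 * 4.582576

5.5096 mm/day


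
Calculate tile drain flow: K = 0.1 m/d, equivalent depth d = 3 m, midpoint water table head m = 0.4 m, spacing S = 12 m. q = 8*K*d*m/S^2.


q = 8*K*d*m/S^2
q = 8*0.1*3*0.4/12^2
q = 0.9600 / 144

0.0067 m/d


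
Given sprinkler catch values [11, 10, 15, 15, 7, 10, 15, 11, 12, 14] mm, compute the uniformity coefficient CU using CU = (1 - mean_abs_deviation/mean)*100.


mean = 12.000000 mm
MAD = 2.200000 mm
CU = (1 - 2.200000/12.000000)*100

81.6667 %


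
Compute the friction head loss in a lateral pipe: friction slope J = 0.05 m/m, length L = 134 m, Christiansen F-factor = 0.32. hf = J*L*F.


hf = J * L * F = 0.05 * 134 * 0.32 = 2.1440 m

2.1440 m


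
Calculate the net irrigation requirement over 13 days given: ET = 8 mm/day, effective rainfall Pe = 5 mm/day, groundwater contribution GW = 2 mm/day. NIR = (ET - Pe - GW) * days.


Daily deficit = ET - Pe - GW = 8 - 5 - 2 = 1 mm/day
NIR = 1 * 13 = 13 mm

13.0000 mm


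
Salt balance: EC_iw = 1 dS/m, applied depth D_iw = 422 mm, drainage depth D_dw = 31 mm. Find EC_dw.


EC_dw = EC_iw * D_iw / D_dw
EC_dw = 1 * 422 / 31
EC_dw = 422 / 31

13.6129 dS/m


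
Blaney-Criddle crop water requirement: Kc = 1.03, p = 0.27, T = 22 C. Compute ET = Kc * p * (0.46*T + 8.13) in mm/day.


ET = Kc * p * (0.46*T + 8.13)
ET = 1.03 * 0.27 * (0.46*22 + 8.13)
ET = 1.03 * 0.27 * 18.2500

5.0753 mm/day


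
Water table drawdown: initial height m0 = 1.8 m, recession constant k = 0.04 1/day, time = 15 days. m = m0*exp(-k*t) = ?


m = m0 * exp(-k*t)
m = 1.8 * exp(-0.04 * 15)
m = 1.8 * exp(-0.6000)

0.9879 m


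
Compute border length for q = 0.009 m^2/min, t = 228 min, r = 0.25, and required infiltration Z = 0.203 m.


L = q*t/((1+r)*Z)
L = 0.009*228/((1+0.25)*0.203)
L = 2.052/0.25375

8.0867 m


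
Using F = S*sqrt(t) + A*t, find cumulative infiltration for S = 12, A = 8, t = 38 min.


F = S*sqrt(t) + A*t
F = 12*sqrt(38) + 8*38
F = 12*6.164414 + 304

377.9730 mm


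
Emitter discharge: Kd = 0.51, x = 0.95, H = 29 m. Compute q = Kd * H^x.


q = Kd * H^x = 0.51 * 29^0.95 = 0.51 * 24.506320

12.4982 L/h


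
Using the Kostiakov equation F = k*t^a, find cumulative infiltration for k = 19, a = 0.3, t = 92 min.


F = k * t^a = 19 * 92^0.3
F = 19 * 3.882722

73.7717 mm


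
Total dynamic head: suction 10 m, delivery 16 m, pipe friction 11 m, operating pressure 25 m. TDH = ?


TDH = Hs + Hd + hf + Hp = 10 + 16 + 11 + 25 = 62

62 m


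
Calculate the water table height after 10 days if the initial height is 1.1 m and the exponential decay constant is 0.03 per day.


m = m0 * exp(-k*t)
m = 1.1 * exp(-0.03 * 10)
m = 1.1 * exp(-0.3000)

0.8149 m


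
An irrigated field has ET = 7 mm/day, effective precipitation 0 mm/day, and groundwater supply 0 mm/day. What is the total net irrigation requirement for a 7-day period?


Daily deficit = ET - Pe - GW = 7 - 0 - 0 = 7 mm/day
NIR = 7 * 7 = 49 mm

49.0000 mm


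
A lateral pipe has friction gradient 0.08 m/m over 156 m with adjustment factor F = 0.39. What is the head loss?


hf = J * L * F = 0.08 * 156 * 0.39 = 4.8672 m

4.8672 m


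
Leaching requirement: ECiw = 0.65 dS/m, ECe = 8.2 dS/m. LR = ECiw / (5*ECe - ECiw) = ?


LR = ECiw / (5*ECe - ECiw)
LR = 0.65 / (5*8.2 - 0.65)
LR = 0.65 / 40.3500

0.0161


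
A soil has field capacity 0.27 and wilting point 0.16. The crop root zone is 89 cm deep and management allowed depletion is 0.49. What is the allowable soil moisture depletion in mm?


SMD = (FC - PWP) * d * MAD * 10
SMD = (0.27 - 0.16) * 89 * 0.49 * 10
SMD = 0.1100 * 89 * 0.49 * 10

47.9710 mm


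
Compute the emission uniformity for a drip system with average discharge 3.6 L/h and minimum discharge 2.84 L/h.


EU = (q_min/q_avg)*100 = (2.84/3.6)*100 = 78.8889%

78.8889 %


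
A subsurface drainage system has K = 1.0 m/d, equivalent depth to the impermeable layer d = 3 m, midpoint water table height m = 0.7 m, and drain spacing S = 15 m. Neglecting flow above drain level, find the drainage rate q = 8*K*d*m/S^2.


q = 8*K*d*m/S^2
q = 8*1.0*3*0.7/15^2
q = 16.8000 / 225

0.0747 m/d


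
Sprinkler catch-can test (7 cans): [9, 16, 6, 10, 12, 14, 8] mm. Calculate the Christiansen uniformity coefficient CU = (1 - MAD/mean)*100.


mean = 10.714286 mm
MAD = 2.816327 mm
CU = (1 - 2.816327/10.714286)*100

73.7143 %
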